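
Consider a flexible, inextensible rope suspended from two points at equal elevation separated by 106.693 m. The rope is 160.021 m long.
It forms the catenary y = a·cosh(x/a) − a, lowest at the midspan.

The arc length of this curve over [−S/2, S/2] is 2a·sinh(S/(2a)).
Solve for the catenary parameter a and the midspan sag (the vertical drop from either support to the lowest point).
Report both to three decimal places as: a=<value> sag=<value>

seed: a₀ = √(S³/(24(L−S))) = √(106.693³/(24·53.328)) = 30.804958
iter 1: u=1.731750  f(a)=+8.592e+00  f'(a)=-4.618e+00  a ← 30.804958 − (+8.592e+00/-4.618e+00) = 32.665376
iter 2: u=1.633121  f(a)=+8.399e-01  f'(a)=-3.756e+00  a ← 32.665376 − (+8.399e-01/-3.756e+00) = 32.889006
iter 3: u=1.622016  f(a)=+9.946e-03  f'(a)=-3.667e+00  a ← 32.889006 − (+9.946e-03/-3.667e+00) = 32.891718
iter 4: u=1.621882  f(a)=+1.431e-06  f'(a)=-3.666e+00  a ← 32.891718 − (+1.431e-06/-3.666e+00) = 32.891718
iter 5: u=1.621882  f(a)=+2.842e-14  f'(a)=-3.666e+00  a ← 32.891718 − (+2.842e-14/-3.666e+00) = 32.891718
converged: |Δa| < 1e-12 after 5 iterations
sag = a·(cosh(S/(2a)) − 1) = 32.891718·(cosh(1.621882) − 1) = 53.615768
T_max/T_min = cosh(S/(2a)) = 2.630069

a=32.892 sag=53.616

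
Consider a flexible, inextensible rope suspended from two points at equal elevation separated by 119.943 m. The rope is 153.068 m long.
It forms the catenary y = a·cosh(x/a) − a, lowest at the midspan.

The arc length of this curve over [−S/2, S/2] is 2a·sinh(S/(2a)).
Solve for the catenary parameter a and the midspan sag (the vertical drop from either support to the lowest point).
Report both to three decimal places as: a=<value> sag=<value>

a=48.407 sag=42.150

seed: a₀ = √(S³/(24(L−S))) = √(119.943³/(24·33.125)) = 46.588507
iter 1: u=1.287260  f(a)=+2.855e+00  f'(a)=-1.672e+00  a ← 46.588507 − (+2.855e+00/-1.672e+00) = 48.296167
iter 2: u=1.241745  f(a)=+1.645e-01  f'(a)=-1.484e+00  a ← 48.296167 − (+1.645e-01/-1.484e+00) = 48.406982
iter 3: u=1.238902  f(a)=+6.198e-04  f'(a)=-1.473e+00  a ← 48.406982 − (+6.198e-04/-1.473e+00) = 48.407402
iter 4: u=1.238891  f(a)=+8.873e-09  f'(a)=-1.473e+00  a ← 48.407402 − (+8.873e-09/-1.473e+00) = 48.407402
iter 5: u=1.238891  f(a)=+2.842e-14  f'(a)=-1.473e+00  a ← 48.407402 − (+2.842e-14/-1.473e+00) = 48.407402
converged: |Δa| < 1e-12 after 5 iterations
sag = a·(cosh(S/(2a)) − 1) = 48.407402·(cosh(1.238891) − 1) = 42.150478
T_max/T_min = cosh(S/(2a)) = 1.870744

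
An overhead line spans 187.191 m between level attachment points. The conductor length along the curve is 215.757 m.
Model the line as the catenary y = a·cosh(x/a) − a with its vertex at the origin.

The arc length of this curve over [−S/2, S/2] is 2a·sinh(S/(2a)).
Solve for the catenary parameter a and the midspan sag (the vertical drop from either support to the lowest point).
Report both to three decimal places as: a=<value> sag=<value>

a=99.978 sag=47.105

seed: a₀ = √(S³/(24(L−S))) = √(187.191³/(24·28.566)) = 97.813119
iter 1: u=0.956881  f(a)=+1.337e+00  f'(a)=-6.394e-01  a ← 97.813119 − (+1.337e+00/-6.394e-01) = 99.903760
iter 2: u=0.936857  f(a)=+4.406e-02  f'(a)=-5.978e-01  a ← 99.903760 − (+4.406e-02/-5.978e-01) = 99.977453
iter 3: u=0.936166  f(a)=+5.148e-05  f'(a)=-5.964e-01  a ← 99.977453 − (+5.148e-05/-5.964e-01) = 99.977539
iter 4: u=0.936165  f(a)=+7.043e-11  f'(a)=-5.964e-01  a ← 99.977539 − (+7.043e-11/-5.964e-01) = 99.977539
iter 5: u=0.936165  f(a)=+2.842e-14  f'(a)=-5.964e-01  a ← 99.977539 − (+2.842e-14/-5.964e-01) = 99.977539
converged: |Δa| < 1e-12 after 5 iterations
sag = a·(cosh(S/(2a)) − 1) = 99.977539·(cosh(0.936165) − 1) = 47.105020
T_max/T_min = cosh(S/(2a)) = 1.471156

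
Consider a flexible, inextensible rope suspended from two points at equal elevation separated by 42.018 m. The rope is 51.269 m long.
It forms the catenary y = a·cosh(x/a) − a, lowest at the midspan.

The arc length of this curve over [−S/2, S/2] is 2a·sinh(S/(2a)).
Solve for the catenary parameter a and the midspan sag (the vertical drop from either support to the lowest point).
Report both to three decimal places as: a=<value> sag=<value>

seed: a₀ = √(S³/(24(L−S))) = √(42.018³/(24·9.251)) = 18.279028
iter 1: u=1.149350  f(a)=+6.306e-01  f'(a)=-1.152e+00  a ← 18.279028 − (+6.306e-01/-1.152e+00) = 18.826251
iter 2: u=1.115942  f(a)=+2.943e-02  f'(a)=-1.047e+00  a ← 18.826251 − (+2.943e-02/-1.047e+00) = 18.854354
iter 3: u=1.114278  f(a)=+7.102e-05  f'(a)=-1.042e+00  a ← 18.854354 − (+7.102e-05/-1.042e+00) = 18.854422
iter 4: u=1.114274  f(a)=+4.159e-10  f'(a)=-1.042e+00  a ← 18.854422 − (+4.159e-10/-1.042e+00) = 18.854422
iter 5: u=1.114274  f(a)=-1.421e-14  f'(a)=-1.042e+00  a ← 18.854422 − (-1.421e-14/-1.042e+00) = 18.854422
converged: |Δa| < 1e-12 after 5 iterations
sag = a·(cosh(S/(2a)) − 1) = 18.854422·(cosh(1.114274) − 1) = 12.967219
T_max/T_min = cosh(S/(2a)) = 1.687755

a=18.854 sag=12.967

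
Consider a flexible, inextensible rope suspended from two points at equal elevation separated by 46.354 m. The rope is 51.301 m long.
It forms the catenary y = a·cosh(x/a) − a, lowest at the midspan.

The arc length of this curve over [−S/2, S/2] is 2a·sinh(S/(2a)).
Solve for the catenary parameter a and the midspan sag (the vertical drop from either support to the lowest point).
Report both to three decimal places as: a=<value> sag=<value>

a=29.416 sag=9.613

seed: a₀ = √(S³/(24(L−S))) = √(46.354³/(24·4.947)) = 28.963714
iter 1: u=0.800208  f(a)=+1.608e-01  f'(a)=-3.640e-01  a ← 28.963714 − (+1.608e-01/-3.640e-01) = 29.405559
iter 2: u=0.788184  f(a)=+3.754e-03  f'(a)=-3.472e-01  a ← 29.405559 − (+3.754e-03/-3.472e-01) = 29.416372
iter 3: u=0.787895  f(a)=+2.154e-06  f'(a)=-3.468e-01  a ← 29.416372 − (+2.154e-06/-3.468e-01) = 29.416379
iter 4: u=0.787894  f(a)=+7.105e-13  f'(a)=-3.468e-01  a ← 29.416379 − (+7.105e-13/-3.468e-01) = 29.416379
converged: |Δa| < 1e-12 after 4 iterations
sag = a·(cosh(S/(2a)) − 1) = 29.416379·(cosh(0.787894) − 1) = 9.612732
T_max/T_min = cosh(S/(2a)) = 1.326782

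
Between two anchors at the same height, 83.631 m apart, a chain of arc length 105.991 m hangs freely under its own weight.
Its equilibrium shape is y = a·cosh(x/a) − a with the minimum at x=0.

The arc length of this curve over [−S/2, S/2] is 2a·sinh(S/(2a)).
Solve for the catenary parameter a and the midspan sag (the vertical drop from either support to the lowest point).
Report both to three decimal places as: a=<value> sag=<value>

a=34.265 sag=28.843

seed: a₀ = √(S³/(24(L−S))) = √(83.631³/(24·22.360)) = 33.014857
iter 1: u=1.266566  f(a)=+1.864e+00  f'(a)=-1.585e+00  a ← 33.014857 − (+1.864e+00/-1.585e+00) = 34.190839
iter 2: u=1.223003  f(a)=+1.042e-01  f'(a)=-1.412e+00  a ← 34.190839 − (+1.042e-01/-1.412e+00) = 34.264636
iter 3: u=1.220369  f(a)=+3.685e-04  f'(a)=-1.402e+00  a ← 34.264636 − (+3.685e-04/-1.402e+00) = 34.264899
iter 4: u=1.220360  f(a)=+4.643e-09  f'(a)=-1.402e+00  a ← 34.264899 − (+4.643e-09/-1.402e+00) = 34.264899
iter 5: u=1.220360  f(a)=+0.000e+00  f'(a)=-1.402e+00  a ← 34.264899 − (+0.000e+00/-1.402e+00) = 34.264899
converged: |Δa| < 1e-12 after 5 iterations
sag = a·(cosh(S/(2a)) − 1) = 34.264899·(cosh(1.220360) − 1) = 28.842995
T_max/T_min = cosh(S/(2a)) = 1.841765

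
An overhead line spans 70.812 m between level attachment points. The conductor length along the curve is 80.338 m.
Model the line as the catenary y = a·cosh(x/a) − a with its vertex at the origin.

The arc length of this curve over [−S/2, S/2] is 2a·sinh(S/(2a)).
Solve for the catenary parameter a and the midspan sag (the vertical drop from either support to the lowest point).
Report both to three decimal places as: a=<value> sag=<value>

a=40.181 sag=16.635

seed: a₀ = √(S³/(24(L−S))) = √(70.812³/(24·9.526)) = 39.409360
iter 1: u=0.898416  f(a)=+3.919e-01  f'(a)=-5.236e-01  a ← 39.409360 − (+3.919e-01/-5.236e-01) = 40.157865
iter 2: u=0.881670  f(a)=+1.144e-02  f'(a)=-4.934e-01  a ← 40.157865 − (+1.144e-02/-4.934e-01) = 40.181058
iter 3: u=0.881161  f(a)=+1.041e-05  f'(a)=-4.925e-01  a ← 40.181058 − (+1.041e-05/-4.925e-01) = 40.181079
iter 4: u=0.881161  f(a)=+8.612e-12  f'(a)=-4.925e-01  a ← 40.181079 − (+8.612e-12/-4.925e-01) = 40.181079
converged: |Δa| < 1e-12 after 4 iterations
sag = a·(cosh(S/(2a)) − 1) = 40.181079·(cosh(0.881161) − 1) = 16.635007
T_max/T_min = cosh(S/(2a)) = 1.414001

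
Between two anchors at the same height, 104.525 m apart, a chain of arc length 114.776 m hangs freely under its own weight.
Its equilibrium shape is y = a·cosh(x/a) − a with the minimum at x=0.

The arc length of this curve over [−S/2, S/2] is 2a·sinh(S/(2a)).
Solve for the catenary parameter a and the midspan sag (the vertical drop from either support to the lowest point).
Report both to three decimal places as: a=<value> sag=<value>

seed: a₀ = √(S³/(24(L−S))) = √(104.525³/(24·10.251)) = 68.130492
iter 1: u=0.767094  f(a)=+3.059e-01  f'(a)=-3.190e-01  a ← 68.130492 − (+3.059e-01/-3.190e-01) = 69.089289
iter 2: u=0.756449  f(a)=+6.576e-03  f'(a)=-3.054e-01  a ← 69.089289 − (+6.576e-03/-3.054e-01) = 69.110821
iter 3: u=0.756213  f(a)=+3.188e-06  f'(a)=-3.051e-01  a ← 69.110821 − (+3.188e-06/-3.051e-01) = 69.110831
iter 4: u=0.756213  f(a)=+7.390e-13  f'(a)=-3.051e-01  a ← 69.110831 − (+7.390e-13/-3.051e-01) = 69.110831
converged: |Δa| < 1e-12 after 4 iterations
sag = a·(cosh(S/(2a)) − 1) = 69.110831·(cosh(0.756213) − 1) = 20.720620
T_max/T_min = cosh(S/(2a)) = 1.299817

a=69.111 sag=20.721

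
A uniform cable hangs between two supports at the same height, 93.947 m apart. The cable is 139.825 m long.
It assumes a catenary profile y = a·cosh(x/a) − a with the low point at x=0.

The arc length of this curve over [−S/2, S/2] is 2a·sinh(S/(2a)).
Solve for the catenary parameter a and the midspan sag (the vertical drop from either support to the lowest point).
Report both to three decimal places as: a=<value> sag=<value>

a=29.262 sag=46.527

seed: a₀ = √(S³/(24(L−S))) = √(93.947³/(24·45.878)) = 27.442048
iter 1: u=1.711735  f(a)=+7.210e+00  f'(a)=-4.432e+00  a ← 27.442048 − (+7.210e+00/-4.432e+00) = 29.068933
iter 2: u=1.615935  f(a)=+6.909e-01  f'(a)=-3.620e+00  a ← 29.068933 − (+6.909e-01/-3.620e+00) = 29.259810
iter 3: u=1.605393  f(a)=+7.829e-03  f'(a)=-3.538e+00  a ← 29.259810 − (+7.829e-03/-3.538e+00) = 29.262023
iter 4: u=1.605272  f(a)=+1.030e-06  f'(a)=-3.537e+00  a ← 29.262023 − (+1.030e-06/-3.537e+00) = 29.262023
iter 5: u=1.605272  f(a)=+2.842e-14  f'(a)=-3.537e+00  a ← 29.262023 − (+2.842e-14/-3.537e+00) = 29.262023
converged: |Δa| < 1e-12 after 5 iterations
sag = a·(cosh(S/(2a)) − 1) = 29.262023·(cosh(1.605272) − 1) = 46.527314
T_max/T_min = cosh(S/(2a)) = 2.590024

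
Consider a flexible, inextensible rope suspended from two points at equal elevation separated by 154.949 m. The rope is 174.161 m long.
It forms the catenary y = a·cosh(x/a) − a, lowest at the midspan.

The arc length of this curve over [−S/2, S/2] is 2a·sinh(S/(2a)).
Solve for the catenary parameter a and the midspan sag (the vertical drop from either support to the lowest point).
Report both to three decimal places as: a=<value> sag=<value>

seed: a₀ = √(S³/(24(L−S))) = √(154.949³/(24·19.212)) = 89.823765
iter 1: u=0.862517  f(a)=+7.274e-01  f'(a)=-4.605e-01  a ← 89.823765 − (+7.274e-01/-4.605e-01) = 91.403548
iter 2: u=0.847609  f(a)=+1.963e-02  f'(a)=-4.359e-01  a ← 91.403548 − (+1.963e-02/-4.359e-01) = 91.448591
iter 3: u=0.847192  f(a)=+1.518e-05  f'(a)=-4.352e-01  a ← 91.448591 − (+1.518e-05/-4.352e-01) = 91.448626
iter 4: u=0.847192  f(a)=+9.123e-12  f'(a)=-4.352e-01  a ← 91.448626 − (+9.123e-12/-4.352e-01) = 91.448626
converged: |Δa| < 1e-12 after 4 iterations
sag = a·(cosh(S/(2a)) − 1) = 91.448626·(cosh(0.847192) − 1) = 34.828310
T_max/T_min = cosh(S/(2a)) = 1.380851

a=91.449 sag=34.828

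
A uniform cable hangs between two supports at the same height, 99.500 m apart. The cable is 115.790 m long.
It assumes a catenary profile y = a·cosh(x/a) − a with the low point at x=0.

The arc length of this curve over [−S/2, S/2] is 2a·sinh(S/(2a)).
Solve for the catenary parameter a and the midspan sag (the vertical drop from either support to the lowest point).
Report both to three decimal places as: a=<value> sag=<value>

a=51.385 sag=26.025

seed: a₀ = √(S³/(24(L−S))) = √(99.500³/(24·16.290)) = 50.195925
iter 1: u=0.991116  f(a)=+8.191e-01  f'(a)=-7.151e-01  a ← 50.195925 − (+8.191e-01/-7.151e-01) = 51.341320
iter 2: u=0.969005  f(a)=+2.887e-02  f'(a)=-6.655e-01  a ← 51.341320 − (+2.887e-02/-6.655e-01) = 51.384708
iter 3: u=0.968187  f(a)=+3.879e-05  f'(a)=-6.637e-01  a ← 51.384708 − (+3.879e-05/-6.637e-01) = 51.384766
iter 4: u=0.968186  f(a)=+7.019e-11  f'(a)=-6.637e-01  a ← 51.384766 − (+7.019e-11/-6.637e-01) = 51.384766
iter 5: u=0.968186  f(a)=+1.421e-14  f'(a)=-6.637e-01  a ← 51.384766 − (+1.421e-14/-6.637e-01) = 51.384766
converged: |Δa| < 1e-12 after 5 iterations
sag = a·(cosh(S/(2a)) − 1) = 51.384766·(cosh(0.968186) − 1) = 26.024699
T_max/T_min = cosh(S/(2a)) = 1.506467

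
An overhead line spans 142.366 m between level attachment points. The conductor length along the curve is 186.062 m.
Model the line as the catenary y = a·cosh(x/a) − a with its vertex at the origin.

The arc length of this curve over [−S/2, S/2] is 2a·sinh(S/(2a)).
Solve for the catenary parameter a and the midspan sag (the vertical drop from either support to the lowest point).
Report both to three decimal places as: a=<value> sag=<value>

a=54.717 sag=53.212

seed: a₀ = √(S³/(24(L−S))) = √(142.366³/(24·43.696)) = 52.454525
iter 1: u=1.357042  f(a)=+4.204e+00  f'(a)=-1.994e+00  a ← 52.454525 − (+4.204e+00/-1.994e+00) = 54.563342
iter 2: u=1.304594  f(a)=+2.668e-01  f'(a)=-1.748e+00  a ← 54.563342 − (+2.668e-01/-1.748e+00) = 54.715999
iter 3: u=1.300954  f(a)=+1.236e-03  f'(a)=-1.732e+00  a ← 54.715999 − (+1.236e-03/-1.732e+00) = 54.716713
iter 4: u=1.300937  f(a)=+2.679e-08  f'(a)=-1.732e+00  a ← 54.716713 − (+2.679e-08/-1.732e+00) = 54.716713
iter 5: u=1.300937  f(a)=+8.527e-14  f'(a)=-1.732e+00  a ← 54.716713 − (+8.527e-14/-1.732e+00) = 54.716713
converged: |Δa| < 1e-12 after 5 iterations
sag = a·(cosh(S/(2a)) − 1) = 54.716713·(cosh(1.300937) − 1) = 53.212364
T_max/T_min = cosh(S/(2a)) = 1.972507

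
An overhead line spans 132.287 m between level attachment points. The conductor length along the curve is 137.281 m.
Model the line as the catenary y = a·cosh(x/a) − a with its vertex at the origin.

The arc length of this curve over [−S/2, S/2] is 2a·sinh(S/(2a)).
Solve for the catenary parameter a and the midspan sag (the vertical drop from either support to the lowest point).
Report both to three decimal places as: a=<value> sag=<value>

seed: a₀ = √(S³/(24(L−S))) = √(132.287³/(24·4.994)) = 138.977937
iter 1: u=0.475928  f(a)=+5.686e-02  f'(a)=-7.351e-02  a ← 138.977937 − (+5.686e-02/-7.351e-02) = 139.751519
iter 2: u=0.473294  f(a)=+4.783e-04  f'(a)=-7.228e-02  a ← 139.751519 − (+4.783e-04/-7.228e-02) = 139.758137
iter 3: u=0.473271  f(a)=+3.447e-08  f'(a)=-7.227e-02  a ← 139.758137 − (+3.447e-08/-7.227e-02) = 139.758137
iter 4: u=0.473271  f(a)=+0.000e+00  f'(a)=-7.227e-02  a ← 139.758137 − (+0.000e+00/-7.227e-02) = 139.758137
converged: |Δa| < 1e-12 after 4 iterations
sag = a·(cosh(S/(2a)) − 1) = 139.758137·(cosh(0.473271) − 1) = 15.946247
T_max/T_min = cosh(S/(2a)) = 1.114099

a=139.758 sag=15.946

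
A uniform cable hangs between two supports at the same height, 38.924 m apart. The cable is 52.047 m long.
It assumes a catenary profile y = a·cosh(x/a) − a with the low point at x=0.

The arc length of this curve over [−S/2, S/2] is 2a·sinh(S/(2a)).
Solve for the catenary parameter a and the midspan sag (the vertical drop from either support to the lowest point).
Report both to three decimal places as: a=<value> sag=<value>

seed: a₀ = √(S³/(24(L−S))) = √(38.924³/(24·13.123)) = 13.683715
iter 1: u=1.422275  f(a)=+1.393e+00  f'(a)=-2.335e+00  a ← 13.683715 − (+1.393e+00/-2.335e+00) = 14.280277
iter 2: u=1.362859  f(a)=+9.628e-02  f'(a)=-2.023e+00  a ← 14.280277 − (+9.628e-02/-2.023e+00) = 14.327880
iter 3: u=1.358331  f(a)=+5.354e-04  f'(a)=-2.000e+00  a ← 14.327880 − (+5.354e-04/-2.000e+00) = 14.328147
iter 4: u=1.358305  f(a)=+1.676e-08  f'(a)=-2.000e+00  a ← 14.328147 − (+1.676e-08/-2.000e+00) = 14.328147
iter 5: u=1.358305  f(a)=+7.105e-15  f'(a)=-2.000e+00  a ← 14.328147 − (+7.105e-15/-2.000e+00) = 14.328147
converged: |Δa| < 1e-12 after 5 iterations
sag = a·(cosh(S/(2a)) − 1) = 14.328147·(cosh(1.358305) − 1) = 15.379063
T_max/T_min = cosh(S/(2a)) = 2.073346

a=14.328 sag=15.379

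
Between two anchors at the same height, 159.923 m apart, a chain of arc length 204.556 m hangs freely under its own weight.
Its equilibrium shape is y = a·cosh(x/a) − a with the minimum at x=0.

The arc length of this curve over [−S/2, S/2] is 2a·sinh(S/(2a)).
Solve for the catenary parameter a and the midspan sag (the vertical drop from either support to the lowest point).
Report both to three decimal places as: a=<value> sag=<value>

a=64.229 sag=56.544

seed: a₀ = √(S³/(24(L−S))) = √(159.923³/(24·44.633)) = 61.792068
iter 1: u=1.294041  f(a)=+3.890e+00  f'(a)=-1.701e+00  a ← 61.792068 − (+3.890e+00/-1.701e+00) = 64.078062
iter 2: u=1.247876  f(a)=+2.263e-01  f'(a)=-1.509e+00  a ← 64.078062 − (+2.263e-01/-1.509e+00) = 64.228028
iter 3: u=1.244963  f(a)=+8.703e-04  f'(a)=-1.497e+00  a ← 64.228028 − (+8.703e-04/-1.497e+00) = 64.228609
iter 4: u=1.244951  f(a)=+1.298e-08  f'(a)=-1.497e+00  a ← 64.228609 − (+1.298e-08/-1.497e+00) = 64.228609
iter 5: u=1.244951  f(a)=-2.842e-14  f'(a)=-1.497e+00  a ← 64.228609 − (-2.842e-14/-1.497e+00) = 64.228609
converged: |Δa| < 1e-12 after 5 iterations
sag = a·(cosh(S/(2a)) − 1) = 64.228609·(cosh(1.244951) − 1) = 56.544333
T_max/T_min = cosh(S/(2a)) = 1.880361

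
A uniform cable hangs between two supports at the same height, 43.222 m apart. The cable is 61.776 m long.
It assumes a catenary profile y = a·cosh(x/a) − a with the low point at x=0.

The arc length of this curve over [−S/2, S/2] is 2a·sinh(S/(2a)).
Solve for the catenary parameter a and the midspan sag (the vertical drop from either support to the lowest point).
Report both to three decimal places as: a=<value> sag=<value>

seed: a₀ = √(S³/(24(L−S))) = √(43.222³/(24·18.554)) = 13.465823
iter 1: u=1.604878  f(a)=+2.541e+00  f'(a)=-3.534e+00  a ← 13.465823 − (+2.541e+00/-3.534e+00) = 14.184929
iter 2: u=1.523518  f(a)=+2.178e-01  f'(a)=-2.952e+00  a ← 14.184929 − (+2.178e-01/-2.952e+00) = 14.258696
iter 3: u=1.515636  f(a)=+1.930e-03  f'(a)=-2.900e+00  a ← 14.258696 − (+1.930e-03/-2.900e+00) = 14.259362
iter 4: u=1.515566  f(a)=+1.546e-07  f'(a)=-2.899e+00  a ← 14.259362 − (+1.546e-07/-2.899e+00) = 14.259362
iter 5: u=1.515566  f(a)=+1.421e-14  f'(a)=-2.899e+00  a ← 14.259362 − (+1.421e-14/-2.899e+00) = 14.259362
converged: |Δa| < 1e-12 after 5 iterations
sag = a·(cosh(S/(2a)) − 1) = 14.259362·(cosh(1.515566) − 1) = 19.761190
T_max/T_min = cosh(S/(2a)) = 2.385840

a=14.259 sag=19.761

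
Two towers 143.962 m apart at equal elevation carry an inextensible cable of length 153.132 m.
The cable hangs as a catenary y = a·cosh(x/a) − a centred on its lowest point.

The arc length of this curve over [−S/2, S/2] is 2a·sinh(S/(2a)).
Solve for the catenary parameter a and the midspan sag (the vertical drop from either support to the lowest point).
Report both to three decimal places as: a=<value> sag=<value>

a=117.531 sag=22.740

seed: a₀ = √(S³/(24(L−S))) = √(143.962³/(24·9.170)) = 116.434456
iter 1: u=0.618210  f(a)=+1.768e-01  f'(a)=-1.636e-01  a ← 116.434456 − (+1.768e-01/-1.636e-01) = 117.515245
iter 2: u=0.612525  f(a)=+2.492e-03  f'(a)=-1.590e-01  a ← 117.515245 − (+2.492e-03/-1.590e-01) = 117.530917
iter 3: u=0.612443  f(a)=+5.108e-07  f'(a)=-1.590e-01  a ← 117.530917 − (+5.108e-07/-1.590e-01) = 117.530920
iter 4: u=0.612443  f(a)=+2.842e-14  f'(a)=-1.590e-01  a ← 117.530920 − (+2.842e-14/-1.590e-01) = 117.530920
converged: |Δa| < 1e-12 after 4 iterations
sag = a·(cosh(S/(2a)) − 1) = 117.530920·(cosh(0.612443) − 1) = 22.739781
T_max/T_min = cosh(S/(2a)) = 1.193479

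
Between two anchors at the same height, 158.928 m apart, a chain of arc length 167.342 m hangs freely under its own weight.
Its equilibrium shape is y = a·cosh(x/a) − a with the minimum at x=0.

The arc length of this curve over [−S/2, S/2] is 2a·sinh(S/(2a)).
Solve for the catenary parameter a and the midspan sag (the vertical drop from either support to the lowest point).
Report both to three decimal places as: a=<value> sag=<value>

seed: a₀ = √(S³/(24(L−S))) = √(158.928³/(24·8.414)) = 140.991767
iter 1: u=0.563607  f(a)=+1.347e-01  f'(a)=-1.232e-01  a ← 140.991767 − (+1.347e-01/-1.232e-01) = 142.084817
iter 2: u=0.559272  f(a)=+1.582e-03  f'(a)=-1.203e-01  a ← 142.084817 − (+1.582e-03/-1.203e-01) = 142.097966
iter 3: u=0.559220  f(a)=+2.241e-07  f'(a)=-1.203e-01  a ← 142.097966 − (+2.241e-07/-1.203e-01) = 142.097968
iter 4: u=0.559220  f(a)=-2.842e-14  f'(a)=-1.203e-01  a ← 142.097968 − (-2.842e-14/-1.203e-01) = 142.097968
converged: |Δa| < 1e-12 after 4 iterations
sag = a·(cosh(S/(2a)) − 1) = 142.097968·(cosh(0.559220) − 1) = 22.804029
T_max/T_min = cosh(S/(2a)) = 1.160481

a=142.098 sag=22.804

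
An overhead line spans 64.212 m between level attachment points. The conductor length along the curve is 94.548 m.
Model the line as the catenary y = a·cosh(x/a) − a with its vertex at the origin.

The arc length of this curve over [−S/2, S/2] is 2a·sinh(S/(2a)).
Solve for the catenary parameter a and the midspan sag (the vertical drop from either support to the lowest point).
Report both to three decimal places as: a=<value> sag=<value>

seed: a₀ = √(S³/(24(L−S))) = √(64.212³/(24·30.336)) = 19.069509
iter 1: u=1.683630  f(a)=+4.601e+00  f'(a)=-4.180e+00  a ← 19.069509 − (+4.601e+00/-4.180e+00) = 20.170400
iter 2: u=1.591738  f(a)=+4.286e-01  f'(a)=-3.434e+00  a ← 20.170400 − (+4.286e-01/-3.434e+00) = 20.295183
iter 3: u=1.581952  f(a)=+4.560e-03  f'(a)=-3.362e+00  a ← 20.295183 − (+4.560e-03/-3.362e+00) = 20.296540
iter 4: u=1.581846  f(a)=+5.286e-07  f'(a)=-3.361e+00  a ← 20.296540 − (+5.286e-07/-3.361e+00) = 20.296540
iter 5: u=1.581846  f(a)=+0.000e+00  f'(a)=-3.361e+00  a ← 20.296540 − (+0.000e+00/-3.361e+00) = 20.296540
converged: |Δa| < 1e-12 after 5 iterations
sag = a·(cosh(S/(2a)) − 1) = 20.296540·(cosh(1.581846) − 1) = 31.150332
T_max/T_min = cosh(S/(2a)) = 2.534761

a=20.297 sag=31.150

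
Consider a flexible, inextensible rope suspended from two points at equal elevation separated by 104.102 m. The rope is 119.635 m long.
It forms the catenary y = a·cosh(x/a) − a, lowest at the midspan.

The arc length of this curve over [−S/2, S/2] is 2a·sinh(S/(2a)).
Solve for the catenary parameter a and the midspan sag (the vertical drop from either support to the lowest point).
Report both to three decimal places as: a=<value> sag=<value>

a=56.203 sag=25.876

seed: a₀ = √(S³/(24(L−S))) = √(104.102³/(24·15.533)) = 55.011732
iter 1: u=0.946180  f(a)=+7.103e-01  f'(a)=-6.169e-01  a ← 55.011732 − (+7.103e-01/-6.169e-01) = 56.163117
iter 2: u=0.926783  f(a)=+2.291e-02  f'(a)=-5.777e-01  a ← 56.163117 − (+2.291e-02/-5.777e-01) = 56.202779
iter 3: u=0.926129  f(a)=+2.560e-05  f'(a)=-5.764e-01  a ← 56.202779 − (+2.560e-05/-5.764e-01) = 56.202823
iter 4: u=0.926128  f(a)=+3.203e-11  f'(a)=-5.764e-01  a ← 56.202823 − (+3.203e-11/-5.764e-01) = 56.202823
converged: |Δa| < 1e-12 after 4 iterations
sag = a·(cosh(S/(2a)) − 1) = 56.202823·(cosh(0.926128) − 1) = 25.875741
T_max/T_min = cosh(S/(2a)) = 1.460399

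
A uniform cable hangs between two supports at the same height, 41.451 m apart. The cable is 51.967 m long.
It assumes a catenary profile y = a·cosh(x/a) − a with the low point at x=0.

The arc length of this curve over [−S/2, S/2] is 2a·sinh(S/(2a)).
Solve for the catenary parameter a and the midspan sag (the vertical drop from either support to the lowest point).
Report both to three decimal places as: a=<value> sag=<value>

seed: a₀ = √(S³/(24(L−S))) = √(41.451³/(24·10.516)) = 16.798543
iter 1: u=1.233768  f(a)=+8.300e-01  f'(a)=-1.453e+00  a ← 16.798543 − (+8.300e-01/-1.453e+00) = 17.369671
iter 2: u=1.193200  f(a)=+4.421e-02  f'(a)=-1.302e+00  a ← 17.369671 − (+4.421e-02/-1.302e+00) = 17.403620
iter 3: u=1.190873  f(a)=+1.410e-04  f'(a)=-1.294e+00  a ← 17.403620 − (+1.410e-04/-1.294e+00) = 17.403729
iter 4: u=1.190866  f(a)=+1.445e-09  f'(a)=-1.294e+00  a ← 17.403729 − (+1.445e-09/-1.294e+00) = 17.403729
iter 5: u=1.190866  f(a)=-7.105e-15  f'(a)=-1.294e+00  a ← 17.403729 − (-7.105e-15/-1.294e+00) = 17.403729
converged: |Δa| < 1e-12 after 5 iterations
sag = a·(cosh(S/(2a)) − 1) = 17.403729·(cosh(1.190866) − 1) = 13.869775
T_max/T_min = cosh(S/(2a)) = 1.796943

a=17.404 sag=13.870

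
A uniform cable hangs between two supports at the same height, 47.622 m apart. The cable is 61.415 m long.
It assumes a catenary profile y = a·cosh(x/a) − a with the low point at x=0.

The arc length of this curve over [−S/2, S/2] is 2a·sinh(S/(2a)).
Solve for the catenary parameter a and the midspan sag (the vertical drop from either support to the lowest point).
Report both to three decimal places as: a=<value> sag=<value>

a=18.800 sag=17.205

seed: a₀ = √(S³/(24(L−S))) = √(47.622³/(24·13.793)) = 18.062442
iter 1: u=1.318260  f(a)=+1.249e+00  f'(a)=-1.810e+00  a ← 18.062442 − (+1.249e+00/-1.810e+00) = 18.752777
iter 2: u=1.269732  f(a)=+7.519e-02  f'(a)=-1.598e+00  a ← 18.752777 − (+7.519e-02/-1.598e+00) = 18.799837
iter 3: u=1.266554  f(a)=+3.110e-04  f'(a)=-1.585e+00  a ← 18.799837 − (+3.110e-04/-1.585e+00) = 18.800033
iter 4: u=1.266540  f(a)=+5.368e-09  f'(a)=-1.585e+00  a ← 18.800033 − (+5.368e-09/-1.585e+00) = 18.800033
iter 5: u=1.266540  f(a)=-7.105e-15  f'(a)=-1.585e+00  a ← 18.800033 − (-7.105e-15/-1.585e+00) = 18.800033
converged: |Δa| < 1e-12 after 5 iterations
sag = a·(cosh(S/(2a)) − 1) = 18.800033·(cosh(1.266540) − 1) = 17.205408
T_max/T_min = cosh(S/(2a)) = 1.915180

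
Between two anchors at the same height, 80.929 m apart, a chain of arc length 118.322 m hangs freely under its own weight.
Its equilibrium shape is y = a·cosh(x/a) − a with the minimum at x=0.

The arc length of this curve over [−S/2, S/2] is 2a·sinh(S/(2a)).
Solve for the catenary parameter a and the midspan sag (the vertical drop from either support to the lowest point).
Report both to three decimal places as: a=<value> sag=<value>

seed: a₀ = √(S³/(24(L−S))) = √(80.929³/(24·37.393)) = 24.302754
iter 1: u=1.665017  f(a)=+5.539e+00  f'(a)=-4.019e+00  a ← 24.302754 − (+5.539e+00/-4.019e+00) = 25.680809
iter 2: u=1.575671  f(a)=+5.060e-01  f'(a)=-3.316e+00  a ← 25.680809 − (+5.060e-01/-3.316e+00) = 25.833432
iter 3: u=1.566362  f(a)=+5.162e-03  f'(a)=-3.248e+00  a ← 25.833432 − (+5.162e-03/-3.248e+00) = 25.835021
iter 4: u=1.566265  f(a)=+5.492e-07  f'(a)=-3.248e+00  a ← 25.835021 − (+5.492e-07/-3.248e+00) = 25.835021
iter 5: u=1.566265  f(a)=+0.000e+00  f'(a)=-3.248e+00  a ← 25.835021 − (+0.000e+00/-3.248e+00) = 25.835021
converged: |Δa| < 1e-12 after 5 iterations
sag = a·(cosh(S/(2a)) − 1) = 25.835021·(cosh(1.566265) − 1) = 38.720941
T_max/T_min = cosh(S/(2a)) = 2.498777

a=25.835 sag=38.721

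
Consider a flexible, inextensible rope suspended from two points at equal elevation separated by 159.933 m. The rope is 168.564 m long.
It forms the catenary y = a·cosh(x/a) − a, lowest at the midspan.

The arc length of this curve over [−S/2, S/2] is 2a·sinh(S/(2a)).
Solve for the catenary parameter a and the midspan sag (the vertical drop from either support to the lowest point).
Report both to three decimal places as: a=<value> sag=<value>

a=141.654 sag=23.177

seed: a₀ = √(S³/(24(L−S))) = √(159.933³/(24·8.631)) = 140.530615
iter 1: u=0.569033  f(a)=+1.408e-01  f'(a)=-1.269e-01  a ← 140.530615 − (+1.408e-01/-1.269e-01) = 141.640652
iter 2: u=0.564573  f(a)=+1.686e-03  f'(a)=-1.238e-01  a ← 141.640652 − (+1.686e-03/-1.238e-01) = 141.654266
iter 3: u=0.564519  f(a)=+2.481e-07  f'(a)=-1.238e-01  a ← 141.654266 − (+2.481e-07/-1.238e-01) = 141.654268
iter 4: u=0.564519  f(a)=+2.842e-14  f'(a)=-1.238e-01  a ← 141.654268 − (+2.842e-14/-1.238e-01) = 141.654268
converged: |Δa| < 1e-12 after 4 iterations
sag = a·(cosh(S/(2a)) − 1) = 141.654268·(cosh(0.564519) − 1) = 23.177122
T_max/T_min = cosh(S/(2a)) = 1.163618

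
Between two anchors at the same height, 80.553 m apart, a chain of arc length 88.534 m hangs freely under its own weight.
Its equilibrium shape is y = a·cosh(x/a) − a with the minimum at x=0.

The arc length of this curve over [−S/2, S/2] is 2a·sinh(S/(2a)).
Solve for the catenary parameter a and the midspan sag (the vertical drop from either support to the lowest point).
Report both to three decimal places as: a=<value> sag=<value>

seed: a₀ = √(S³/(24(L−S))) = √(80.553³/(24·7.981)) = 52.238212
iter 1: u=0.771016  f(a)=+2.406e-01  f'(a)=-3.241e-01  a ← 52.238212 − (+2.406e-01/-3.241e-01) = 52.980560
iter 2: u=0.760213  f(a)=+5.225e-03  f'(a)=-3.102e-01  a ← 52.980560 − (+5.225e-03/-3.102e-01) = 52.997405
iter 3: u=0.759971  f(a)=+2.585e-06  f'(a)=-3.099e-01  a ← 52.997405 − (+2.585e-06/-3.099e-01) = 52.997413
iter 4: u=0.759971  f(a)=+6.253e-13  f'(a)=-3.099e-01  a ← 52.997413 − (+6.253e-13/-3.099e-01) = 52.997413
converged: |Δa| < 1e-12 after 4 iterations
sag = a·(cosh(S/(2a)) − 1) = 52.997413·(cosh(0.759971) − 1) = 16.055415
T_max/T_min = cosh(S/(2a)) = 1.302947

a=52.997 sag=16.055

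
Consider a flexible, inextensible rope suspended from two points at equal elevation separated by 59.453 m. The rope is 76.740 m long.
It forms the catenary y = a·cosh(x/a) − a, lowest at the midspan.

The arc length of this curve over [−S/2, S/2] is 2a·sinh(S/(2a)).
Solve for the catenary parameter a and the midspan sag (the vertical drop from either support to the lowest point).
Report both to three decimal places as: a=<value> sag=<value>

a=23.428 sag=21.529

seed: a₀ = √(S³/(24(L−S))) = √(59.453³/(24·17.287)) = 22.505840
iter 1: u=1.320835  f(a)=+1.572e+00  f'(a)=-1.821e+00  a ← 22.505840 − (+1.572e+00/-1.821e+00) = 23.368944
iter 2: u=1.272052  f(a)=+9.496e-02  f'(a)=-1.607e+00  a ← 23.368944 − (+9.496e-02/-1.607e+00) = 23.428019
iter 3: u=1.268844  f(a)=+3.958e-04  f'(a)=-1.594e+00  a ← 23.428019 − (+3.958e-04/-1.594e+00) = 23.428267
iter 4: u=1.268831  f(a)=+6.937e-09  f'(a)=-1.594e+00  a ← 23.428267 − (+6.937e-09/-1.594e+00) = 23.428267
iter 5: u=1.268831  f(a)=+0.000e+00  f'(a)=-1.594e+00  a ← 23.428267 − (+0.000e+00/-1.594e+00) = 23.428267
converged: |Δa| < 1e-12 after 5 iterations
sag = a·(cosh(S/(2a)) − 1) = 23.428267·(cosh(1.268831) − 1) = 21.528830
T_max/T_min = cosh(S/(2a)) = 1.918925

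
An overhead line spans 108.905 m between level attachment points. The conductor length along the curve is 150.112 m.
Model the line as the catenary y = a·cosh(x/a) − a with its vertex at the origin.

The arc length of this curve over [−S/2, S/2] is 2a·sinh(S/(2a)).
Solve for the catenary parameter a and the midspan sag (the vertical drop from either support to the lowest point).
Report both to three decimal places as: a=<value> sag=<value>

a=38.035 sag=46.108

seed: a₀ = √(S³/(24(L−S))) = √(108.905³/(24·41.207)) = 36.139373
iter 1: u=1.506736  f(a)=+4.938e+00  f'(a)=-2.842e+00  a ← 36.139373 − (+4.938e+00/-2.842e+00) = 37.877081
iter 2: u=1.437611  f(a)=+3.785e-01  f'(a)=-2.422e+00  a ← 37.877081 − (+3.785e-01/-2.422e+00) = 38.033402
iter 3: u=1.431702  f(a)=+2.632e-03  f'(a)=-2.388e+00  a ← 38.033402 − (+2.632e-03/-2.388e+00) = 38.034504
iter 4: u=1.431661  f(a)=+1.292e-07  f'(a)=-2.388e+00  a ← 38.034504 − (+1.292e-07/-2.388e+00) = 38.034504
iter 5: u=1.431661  f(a)=+5.684e-14  f'(a)=-2.388e+00  a ← 38.034504 − (+5.684e-14/-2.388e+00) = 38.034504
converged: |Δa| < 1e-12 after 5 iterations
sag = a·(cosh(S/(2a)) − 1) = 38.034504·(cosh(1.431661) − 1) = 46.108390
T_max/T_min = cosh(S/(2a)) = 2.212278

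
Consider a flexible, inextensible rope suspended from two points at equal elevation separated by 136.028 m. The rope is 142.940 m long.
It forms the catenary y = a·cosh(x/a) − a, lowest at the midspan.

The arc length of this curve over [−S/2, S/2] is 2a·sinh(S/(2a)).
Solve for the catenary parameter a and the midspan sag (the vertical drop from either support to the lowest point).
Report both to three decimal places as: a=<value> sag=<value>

a=124.107 sag=19.108

seed: a₀ = √(S³/(24(L−S))) = √(136.028³/(24·6.912)) = 123.178521
iter 1: u=0.552158  f(a)=+1.061e-01  f'(a)=-1.157e-01  a ← 123.178521 − (+1.061e-01/-1.157e-01) = 124.095950
iter 2: u=0.548076  f(a)=+1.197e-03  f'(a)=-1.131e-01  a ← 124.095950 − (+1.197e-03/-1.131e-01) = 124.106538
iter 3: u=0.548029  f(a)=+1.563e-07  f'(a)=-1.131e-01  a ← 124.106538 − (+1.563e-07/-1.131e-01) = 124.106539
iter 4: u=0.548029  f(a)=+0.000e+00  f'(a)=-1.131e-01  a ← 124.106539 − (+0.000e+00/-1.131e-01) = 124.106539
converged: |Δa| < 1e-12 after 4 iterations
sag = a·(cosh(S/(2a)) − 1) = 124.106539·(cosh(0.548029) − 1) = 19.107964
T_max/T_min = cosh(S/(2a)) = 1.153964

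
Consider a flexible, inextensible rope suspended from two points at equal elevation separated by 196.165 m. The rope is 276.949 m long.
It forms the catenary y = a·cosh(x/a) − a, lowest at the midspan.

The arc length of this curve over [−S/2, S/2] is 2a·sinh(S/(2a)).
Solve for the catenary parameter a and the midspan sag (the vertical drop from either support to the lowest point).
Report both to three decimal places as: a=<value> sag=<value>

a=65.936 sag=87.435

seed: a₀ = √(S³/(24(L−S))) = √(196.165³/(24·80.784)) = 62.397040
iter 1: u=1.571910  f(a)=+1.059e+01  f'(a)=-3.288e+00  a ← 62.397040 − (+1.059e+01/-3.288e+00) = 65.617035
iter 2: u=1.494772  f(a)=+8.748e-01  f'(a)=-2.765e+00  a ← 65.617035 − (+8.748e-01/-2.765e+00) = 65.933377
iter 3: u=1.487600  f(a)=+7.160e-03  f'(a)=-2.720e+00  a ← 65.933377 − (+7.160e-03/-2.720e+00) = 65.936009
iter 4: u=1.487541  f(a)=+4.884e-07  f'(a)=-2.720e+00  a ← 65.936009 − (+4.884e-07/-2.720e+00) = 65.936009
iter 5: u=1.487541  f(a)=+0.000e+00  f'(a)=-2.720e+00  a ← 65.936009 − (+0.000e+00/-2.720e+00) = 65.936009
converged: |Δa| < 1e-12 after 5 iterations
sag = a·(cosh(S/(2a)) − 1) = 65.936009·(cosh(1.487541) − 1) = 87.435254
T_max/T_min = cosh(S/(2a)) = 2.326062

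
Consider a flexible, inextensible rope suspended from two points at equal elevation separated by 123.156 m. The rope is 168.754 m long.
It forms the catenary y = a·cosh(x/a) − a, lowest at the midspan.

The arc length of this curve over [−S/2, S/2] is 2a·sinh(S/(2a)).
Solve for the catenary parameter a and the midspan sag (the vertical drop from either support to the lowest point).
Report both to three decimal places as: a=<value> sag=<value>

a=43.438 sag=51.464

seed: a₀ = √(S³/(24(L−S))) = √(123.156³/(24·45.598)) = 41.314723
iter 1: u=1.490461  f(a)=+5.341e+00  f'(a)=-2.738e+00  a ← 41.314723 − (+5.341e+00/-2.738e+00) = 43.265260
iter 2: u=1.423267  f(a)=+4.015e-01  f'(a)=-2.341e+00  a ← 43.265260 − (+4.015e-01/-2.341e+00) = 43.436808
iter 3: u=1.417646  f(a)=+2.677e-03  f'(a)=-2.310e+00  a ← 43.436808 − (+2.677e-03/-2.310e+00) = 43.437967
iter 4: u=1.417608  f(a)=+1.208e-07  f'(a)=-2.309e+00  a ← 43.437967 − (+1.208e-07/-2.309e+00) = 43.437967
iter 5: u=1.417608  f(a)=+0.000e+00  f'(a)=-2.309e+00  a ← 43.437967 − (+0.000e+00/-2.309e+00) = 43.437967
converged: |Δa| < 1e-12 after 5 iterations
sag = a·(cosh(S/(2a)) − 1) = 43.437967·(cosh(1.417608) − 1) = 51.463746
T_max/T_min = cosh(S/(2a)) = 2.184764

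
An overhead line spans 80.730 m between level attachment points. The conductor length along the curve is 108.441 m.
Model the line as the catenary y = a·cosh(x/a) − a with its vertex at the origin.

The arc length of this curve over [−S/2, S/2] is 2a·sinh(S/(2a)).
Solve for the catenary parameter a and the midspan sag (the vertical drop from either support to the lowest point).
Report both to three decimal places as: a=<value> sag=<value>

a=29.474 sag=32.240

seed: a₀ = √(S³/(24(L−S))) = √(80.730³/(24·27.711)) = 28.126825
iter 1: u=1.435107  f(a)=+2.998e+00  f'(a)=-2.407e+00  a ← 28.126825 − (+2.998e+00/-2.407e+00) = 29.372053
iter 2: u=1.374266  f(a)=+2.106e-01  f'(a)=-2.080e+00  a ← 29.372053 − (+2.106e-01/-2.080e+00) = 29.473287
iter 3: u=1.369545  f(a)=+1.212e-03  f'(a)=-2.056e+00  a ← 29.473287 − (+1.212e-03/-2.056e+00) = 29.473877
iter 4: u=1.369518  f(a)=+4.071e-08  f'(a)=-2.056e+00  a ← 29.473877 − (+4.071e-08/-2.056e+00) = 29.473877
iter 5: u=1.369518  f(a)=+1.421e-14  f'(a)=-2.056e+00  a ← 29.473877 − (+1.421e-14/-2.056e+00) = 29.473877
converged: |Δa| < 1e-12 after 5 iterations
sag = a·(cosh(S/(2a)) − 1) = 29.473877·(cosh(1.369518) − 1) = 32.239753
T_max/T_min = cosh(S/(2a)) = 2.093842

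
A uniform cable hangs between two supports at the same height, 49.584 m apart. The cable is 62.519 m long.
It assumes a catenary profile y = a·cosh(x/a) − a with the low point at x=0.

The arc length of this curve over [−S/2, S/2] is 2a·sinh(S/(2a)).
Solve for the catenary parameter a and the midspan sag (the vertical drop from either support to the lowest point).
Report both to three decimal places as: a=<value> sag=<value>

a=20.549 sag=16.860

seed: a₀ = √(S³/(24(L−S))) = √(49.584³/(24·12.935)) = 19.816343
iter 1: u=1.251089  f(a)=+1.051e+00  f'(a)=-1.522e+00  a ← 19.816343 − (+1.051e+00/-1.522e+00) = 20.506981
iter 2: u=1.208954  f(a)=+5.744e-02  f'(a)=-1.359e+00  a ← 20.506981 − (+5.744e-02/-1.359e+00) = 20.549233
iter 3: u=1.206468  f(a)=+1.935e-04  f'(a)=-1.350e+00  a ← 20.549233 − (+1.935e-04/-1.350e+00) = 20.549376
iter 4: u=1.206460  f(a)=+2.214e-09  f'(a)=-1.350e+00  a ← 20.549376 − (+2.214e-09/-1.350e+00) = 20.549376
iter 5: u=1.206460  f(a)=-7.105e-15  f'(a)=-1.350e+00  a ← 20.549376 − (-7.105e-15/-1.350e+00) = 20.549376
converged: |Δa| < 1e-12 after 5 iterations
sag = a·(cosh(S/(2a)) − 1) = 20.549376·(cosh(1.206460) − 1) = 16.859623
T_max/T_min = cosh(S/(2a)) = 1.820444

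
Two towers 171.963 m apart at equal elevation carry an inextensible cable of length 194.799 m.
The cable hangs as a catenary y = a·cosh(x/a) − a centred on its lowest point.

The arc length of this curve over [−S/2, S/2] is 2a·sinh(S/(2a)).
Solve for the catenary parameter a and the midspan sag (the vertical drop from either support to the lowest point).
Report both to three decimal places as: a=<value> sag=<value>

a=98.187 sag=40.115

seed: a₀ = √(S³/(24(L−S))) = √(171.963³/(24·22.836)) = 96.324526
iter 1: u=0.892623  f(a)=+9.272e-01  f'(a)=-5.130e-01  a ← 96.324526 − (+9.272e-01/-5.130e-01) = 98.131893
iter 2: u=0.876183  f(a)=+2.674e-02  f'(a)=-4.838e-01  a ← 98.131893 − (+2.674e-02/-4.838e-01) = 98.187162
iter 3: u=0.875690  f(a)=+2.370e-05  f'(a)=-4.830e-01  a ← 98.187162 − (+2.370e-05/-4.830e-01) = 98.187211
iter 4: u=0.875689  f(a)=+1.867e-11  f'(a)=-4.830e-01  a ← 98.187211 − (+1.867e-11/-4.830e-01) = 98.187211
converged: |Δa| < 1e-12 after 4 iterations
sag = a·(cosh(S/(2a)) − 1) = 98.187211·(cosh(0.875689) − 1) = 40.114600
T_max/T_min = cosh(S/(2a)) = 1.408552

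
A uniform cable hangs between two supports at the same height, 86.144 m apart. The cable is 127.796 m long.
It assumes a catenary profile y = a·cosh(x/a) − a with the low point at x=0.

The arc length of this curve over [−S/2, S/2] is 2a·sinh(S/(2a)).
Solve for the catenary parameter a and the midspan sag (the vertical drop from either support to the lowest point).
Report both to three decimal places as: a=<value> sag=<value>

seed: a₀ = √(S³/(24(L−S))) = √(86.144³/(24·41.652)) = 25.287972
iter 1: u=1.703260  f(a)=+6.476e+00  f'(a)=-4.354e+00  a ← 25.287972 − (+6.476e+00/-4.354e+00) = 26.775295
iter 2: u=1.608647  f(a)=+6.153e-01  f'(a)=-3.563e+00  a ← 26.775295 − (+6.153e-01/-3.563e+00) = 26.948001
iter 3: u=1.598337  f(a)=+6.843e-03  f'(a)=-3.484e+00  a ← 26.948001 − (+6.843e-03/-3.484e+00) = 26.949965
iter 4: u=1.598221  f(a)=+8.670e-07  f'(a)=-3.483e+00  a ← 26.949965 − (+8.670e-07/-3.483e+00) = 26.949965
iter 5: u=1.598221  f(a)=-1.421e-14  f'(a)=-3.483e+00  a ← 26.949965 − (-1.421e-14/-3.483e+00) = 26.949965
converged: |Δa| < 1e-12 after 5 iterations
sag = a·(cosh(S/(2a)) − 1) = 26.949965·(cosh(1.598221) − 1) = 42.398827
T_max/T_min = cosh(S/(2a)) = 2.573242

a=26.950 sag=42.399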